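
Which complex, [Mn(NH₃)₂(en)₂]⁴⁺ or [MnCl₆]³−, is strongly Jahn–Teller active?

[MnCl₆]³−

[Mn(NH₃)₂(en)₂]⁴⁺: Ammonia is neutral; ethylenediamine is neutral; balancing the +4 overall charge requires Mn(IV). Group 7 minus oxidation state 4 gives a d³ configuration. The d³ configuration leaves the e_g set evenly filled (or empty) — no strong Jahn–Teller driving force.
[MnCl₆]³−: Summing ligand charges against the −3 overall charge gives an oxidation state of +3 for manganese. Group 7 minus oxidation state 3 gives a d⁴ configuration. Chloride is a weak-field ligand for a first-row metal, so the complex is high-spin. The t₂g³e_g¹ (high-spin) configuration has an unevenly filled e_g set; the Jahn–Teller theorem predicts a tetragonal distortion (typically axial elongation) to lift the degeneracy.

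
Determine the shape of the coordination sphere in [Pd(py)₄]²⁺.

Pyridine is neutral; balancing the +2 overall charge requires Pd(II).
Pd sits in group 10, so the d-electron count is 10 − 2 = 8.
Coordination number: 4.
A 4d d⁸ ion has a large crystal-field splitting; square planar leaves the high-energy d_{x²−y²} orbital empty and maximises CFSE.

square planar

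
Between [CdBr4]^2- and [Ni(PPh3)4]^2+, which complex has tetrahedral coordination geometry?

For [CdBr4]^2-: Ligand charges: each bromide is −1. With an overall charge of −2 the cadmium centre must be in the +2 oxidation state. Cd sits in group 12, so the d-electron count is 12 − 2 = 10. A d¹⁰ ion has no crystal-field stabilisation preference between square planar and tetrahedral, so four ligands adopt the sterically favoured tetrahedral geometry. → tetrahedral.
For [Ni(PPh3)4]^2+: Triphenylphosphine is neutral; balancing the +2 overall charge requires Ni(II). Nickel is a group-10 element; Ni(II) is therefore d⁸. Triphenylphosphine is a strong-field ligand (high in the spectrochemical series). A 3d d⁸ ion with strong-field ligands gains enough CFSE to favour square planar over tetrahedral. → square planar.

[CdBr4]^2-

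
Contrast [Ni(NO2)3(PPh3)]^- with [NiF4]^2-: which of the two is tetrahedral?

For [Ni(NO2)3(PPh3)]^-: Summing ligand charges against the −1 overall charge gives an oxidation state of +2 for nickel. Nickel is a group-10 element; Ni(II) is therefore d⁸. Nitro (N-bound nitrite) and triphenylphosphine are strong-field ligands (high in the spectrochemical series). A 3d d⁸ ion with strong-field ligands gains enough CFSE to favour square planar over tetrahedral. → square planar.
For [NiF4]^2-: Ligand charges: each fluoride is −1. With an overall charge of −2 the nickel centre must be in the +2 oxidation state. Nickel is a group-10 element; Ni(II) is therefore d⁸. Fluoride is a weak-field ligand. With weak-field ligands the CFSE gain from square planar is small, so a 3d d⁸ ion takes the sterically preferred tetrahedral geometry. → tetrahedral.

[NiF4]^2-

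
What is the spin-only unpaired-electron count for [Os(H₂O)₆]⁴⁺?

2

Ligand charges: water is neutral. With an overall charge of +4 the osmium centre must be in the +4 oxidation state.
Group 8 minus oxidation state 4 gives a d⁴ configuration.
The spin state decides the count: a 5d ion has a large Δₒ and is invariably low-spin.
An octahedral low-spin d⁴ ion is t₂g⁴e_g⁰, giving 2 unpaired electrons.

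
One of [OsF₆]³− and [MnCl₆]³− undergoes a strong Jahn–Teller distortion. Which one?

[OsF₆]³−: Each fluoride is −1; balancing the −3 overall charge requires Os(III). Group 8 minus oxidation state 3 gives a d⁵ configuration. A 5d ion has a large Δₒ and is invariably low-spin. The d⁵ configuration leaves the e_g set evenly filled (or empty) — no strong Jahn–Teller driving force.
[MnCl₆]³−: Each chloride is −1; balancing the −3 overall charge requires Mn(III). Group 7 minus oxidation state 3 gives a d⁴ configuration. Chloride is a weak-field ligand for a first-row metal, so the complex is high-spin. The t₂g³e_g¹ (high-spin) configuration has an unevenly filled e_g set; the Jahn–Teller theorem predicts a tetragonal distortion (typically axial elongation) to lift the degeneracy.

[MnCl₆]³−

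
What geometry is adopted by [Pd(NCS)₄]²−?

square planar

Summing ligand charges against the −2 overall charge gives an oxidation state of +2 for palladium.
Pd sits in group 10, so the d-electron count is 10 − 2 = 8.
Coordination number: 4.
A 4d d⁸ ion has a large crystal-field splitting; square planar leaves the high-energy d_{x²−y²} orbital empty and maximises CFSE.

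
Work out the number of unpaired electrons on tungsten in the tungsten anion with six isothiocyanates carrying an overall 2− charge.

Summing ligand charges against the −2 overall charge gives an oxidation state of +4 for tungsten.
W sits in group 6, so the d-electron count is 6 − 4 = 2.
In an octahedral field the d² configuration is t₂g²e_g⁰ (only one arrangement possible), giving 2 unpaired electrons.

2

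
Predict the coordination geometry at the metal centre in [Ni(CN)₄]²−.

square planar

Ligand charges: each cyanide is −1. With an overall charge of −2 the nickel centre must be in the +2 oxidation state.
Nickel is a group-10 element; Ni(II) is therefore d⁸.
Coordination number: 4.
Cyanide is a strong-field ligand (high in the spectrochemical series).
A 3d d⁸ ion with strong-field ligands gains enough CFSE to favour square planar over tetrahedral.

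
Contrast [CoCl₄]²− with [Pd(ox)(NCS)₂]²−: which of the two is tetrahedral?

[CoCl₄]²−

For [CoCl₄]²−: Each chloride is −1; balancing the −2 overall charge requires Co(II). Cobalt is a group-9 element; Co(II) is therefore d⁷. For a high-spin 3d d⁷ ion with weak-field ligands the small Δₜ gives little square-planar CFSE advantage, so four ligands adopt the sterically favoured tetrahedral geometry. → tetrahedral.
For [Pd(ox)(NCS)₂]²−: Summing ligand charges against the −2 overall charge gives an oxidation state of +2 for palladium. Pd sits in group 10, so the d-electron count is 10 − 2 = 8. A 4d d⁸ ion has a large crystal-field splitting; square planar leaves the high-energy d_{x²−y²} orbital empty and maximises CFSE. → square planar.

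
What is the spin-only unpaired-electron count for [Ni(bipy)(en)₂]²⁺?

Ligand charges: 2,2′-bipyridine is neutral; ethylenediamine is neutral. With an overall charge of +2 the nickel centre must be in the +2 oxidation state.
Group 10 minus oxidation state 2 gives a d⁸ configuration.
Counting donor atoms: 1×2,2′-bipyridine (bidentate) → 2 donors; 2×ethylenediamine (bidentate) → 4 donors. Coordination number = 6.
In an octahedral field the d⁸ configuration is t₂g⁶e_g² (only one arrangement possible), giving 2 unpaired electrons.

2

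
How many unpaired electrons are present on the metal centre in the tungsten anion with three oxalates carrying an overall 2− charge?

2

Summing ligand charges against the −2 overall charge gives an oxidation state of +4 for tungsten.
W sits in group 6, so the d-electron count is 6 − 4 = 2.
Counting donor atoms: 3×oxalate (bidentate) → 6 donors. Coordination number = 6.
In an octahedral field the d² configuration is t₂g²e_g⁰ (only one arrangement possible), giving 2 unpaired electrons.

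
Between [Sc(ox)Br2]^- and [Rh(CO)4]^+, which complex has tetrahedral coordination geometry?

[Sc(ox)Br2]^-

For [Sc(ox)Br2]^-: Each oxalate is −2; each bromide is −1; balancing the −1 overall charge requires Sc(III). Group 3 minus oxidation state 3 gives a d⁰ configuration. A d⁰ ion has no crystal-field stabilisation preference between square planar and tetrahedral, so four ligands adopt the sterically favoured tetrahedral geometry. → tetrahedral.
For [Rh(CO)4]^+: Carbonyl is neutral; balancing the +1 overall charge requires Rh(I). Rhodium is a group-9 element; Rh(I) is therefore d⁸. A 4d d⁸ ion has a large crystal-field splitting; square planar leaves the high-energy d_{x²−y²} orbital empty and maximises CFSE. → square planar.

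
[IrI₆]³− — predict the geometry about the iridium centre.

Summing ligand charges against the −3 overall charge gives an oxidation state of +3 for iridium.
Group 9 minus oxidation state 3 gives a d⁶ configuration.
Coordination number: 6.
Six donors around a single metal centre give an octahedral coordination sphere.

octahedral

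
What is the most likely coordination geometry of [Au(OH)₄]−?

square planar

Summing ligand charges against the −1 overall charge gives an oxidation state of +3 for gold.
Gold is a group-11 element; Au(III) is therefore d⁸.
With 4 monodentate ligands the coordination number is 4.
A 5d d⁸ ion has a large crystal-field splitting; square planar leaves the high-energy d_{x²−y²} orbital empty and maximises CFSE.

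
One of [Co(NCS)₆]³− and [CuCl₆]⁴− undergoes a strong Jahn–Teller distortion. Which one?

[Co(NCS)₆]³−: Ligand charges: each isothiocyanate is −1. With an overall charge of −3 the cobalt centre must be in the +3 oxidation state. Co sits in group 9, so the d-electron count is 9 − 3 = 6. Co(III) has an exceptionally large octahedral splitting and is low-spin with essentially every ligand except fluoride. The d⁶ configuration leaves the e_g set evenly filled (or empty) — no strong Jahn–Teller driving force.
[CuCl₆]⁴−: Each chloride is −1; balancing the −4 overall charge requires Cu(II). Cu sits in group 11, so the d-electron count is 11 − 2 = 9. The t₂g⁶e_g³ configuration has an unevenly filled e_g set; the Jahn–Teller theorem predicts a tetragonal distortion (typically axial elongation) to lift the degeneracy.

[CuCl₆]⁴−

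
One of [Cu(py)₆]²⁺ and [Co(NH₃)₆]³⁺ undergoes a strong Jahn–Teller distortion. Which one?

[Cu(py)₆]²⁺

[Cu(py)₆]²⁺: Ligand charges: pyridine is neutral. With an overall charge of +2 the copper centre must be in the +2 oxidation state. Group 11 minus oxidation state 2 gives a d⁹ configuration. The t₂g⁶e_g³ configuration has an unevenly filled e_g set; the Jahn–Teller theorem predicts a tetragonal distortion (typically axial elongation) to lift the degeneracy.
[Co(NH₃)₆]³⁺: Ligand charges: ammonia is neutral. With an overall charge of +3 the cobalt centre must be in the +3 oxidation state. Co sits in group 9, so the d-electron count is 9 − 3 = 6. Co(III) has an exceptionally large octahedral splitting and is low-spin with essentially every ligand except fluoride. The d⁶ configuration leaves the e_g set evenly filled (or empty) — no strong Jahn–Teller driving force.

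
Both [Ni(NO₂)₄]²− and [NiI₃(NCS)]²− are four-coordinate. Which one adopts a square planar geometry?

[Ni(NO₂)₄]²−

For [Ni(NO₂)₄]²−: Ligand charges: each nitro (N-bound nitrite) is −1. With an overall charge of −2 the nickel centre must be in the +2 oxidation state. Group 10 minus oxidation state 2 gives a d⁸ configuration. Nitro (N-bound nitrite) is a strong-field ligand (high in the spectrochemical series). A 3d d⁸ ion with strong-field ligands gains enough CFSE to favour square planar over tetrahedral. → square planar.
For [NiI₃(NCS)]²−: Each iodide is −1; each isothiocyanate is −1; balancing the −2 overall charge requires Ni(II). Nickel is a group-10 element; Ni(II) is therefore d⁸. Iodide and isothiocyanate are weak-field ligands. With weak-field ligands the CFSE gain from square planar is small, so a 3d d⁸ ion takes the sterically preferred tetrahedral geometry. → tetrahedral.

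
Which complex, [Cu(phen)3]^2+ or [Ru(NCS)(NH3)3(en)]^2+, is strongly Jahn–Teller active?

[Cu(phen)3]^2+: 1,10-phenanthroline is neutral; balancing the +2 overall charge requires Cu(II). Group 11 minus oxidation state 2 gives a d⁹ configuration. The t₂g⁶e_g³ configuration has an unevenly filled e_g set; the Jahn–Teller theorem predicts a tetragonal distortion (typically axial elongation) to lift the degeneracy.
[Ru(NCS)(NH3)3(en)]^2+: Summing ligand charges against the +2 overall charge gives an oxidation state of +3 for ruthenium. Ru sits in group 8, so the d-electron count is 8 − 3 = 5. A 4d ion has a large Δₒ and is invariably low-spin. The d⁵ configuration leaves the e_g set evenly filled (or empty) — no strong Jahn–Teller driving force.

[Cu(phen)3]^2+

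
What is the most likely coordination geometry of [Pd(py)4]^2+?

Pyridine is neutral; balancing the +2 overall charge requires Pd(II).
Pd sits in group 10, so the d-electron count is 10 − 2 = 8.
With 4 monodentate ligands the coordination number is 4.
A 4d d⁸ ion has a large crystal-field splitting; square planar leaves the high-energy d_{x²−y²} orbital empty and maximises CFSE.

square planar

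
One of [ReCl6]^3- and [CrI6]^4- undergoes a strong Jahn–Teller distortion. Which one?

[CrI6]^4-

[ReCl6]^3-: Summing ligand charges against the −3 overall charge gives an oxidation state of +3 for rhenium. Rhenium is a group-7 element; Re(III) is therefore d⁴. A 5d ion has a large Δₒ and is invariably low-spin. The d⁴ configuration leaves the e_g set evenly filled (or empty) — no strong Jahn–Teller driving force.
[CrI6]^4-: Each iodide is −1; balancing the −4 overall charge requires Cr(II). Chromium is a group-6 element; Cr(II) is therefore d⁴. Iodide is a weak-field ligand for a first-row metal, so the complex is high-spin. The t₂g³e_g¹ (high-spin) configuration has an unevenly filled e_g set; the Jahn–Teller theorem predicts a tetragonal distortion (typically axial elongation) to lift the degeneracy.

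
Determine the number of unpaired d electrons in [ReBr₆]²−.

3 unpaired electrons

Ligand charges: each bromide is −1. With an overall charge of −2 the rhenium centre must be in the +4 oxidation state.
Rhenium is a group-7 element; Re(IV) is therefore d³.
In an octahedral field the d³ configuration is t₂g³e_g⁰ (only one arrangement possible), giving 3 unpaired electrons.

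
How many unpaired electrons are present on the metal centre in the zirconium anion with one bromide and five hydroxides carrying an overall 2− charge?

Summing ligand charges against the −2 overall charge gives an oxidation state of +4 for zirconium.
Group 4 minus oxidation state 4 gives a d⁰ configuration.
In an octahedral field the d⁰ configuration is t₂g⁰e_g⁰, giving 0 unpaired electrons.

0 unpaired electrons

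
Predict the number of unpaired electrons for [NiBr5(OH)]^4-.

Ligand charges: each bromide is −1; each hydroxide is −1. With an overall charge of −4 the nickel centre must be in the +2 oxidation state.
Nickel is a group-10 element; Ni(II) is therefore d⁸.
In an octahedral field the d⁸ configuration is t₂g⁶e_g² (only one arrangement possible), giving 2 unpaired electrons.

2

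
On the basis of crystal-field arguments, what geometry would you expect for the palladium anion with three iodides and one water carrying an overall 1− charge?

square planar

Summing ligand charges against the −1 overall charge gives an oxidation state of +2 for palladium.
Group 10 minus oxidation state 2 gives a d⁸ configuration.
With 4 monodentate ligands the coordination number is 4.
A 4d d⁸ ion has a large crystal-field splitting; square planar leaves the high-energy d_{x²−y²} orbital empty and maximises CFSE.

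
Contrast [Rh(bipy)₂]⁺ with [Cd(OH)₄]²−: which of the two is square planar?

For [Rh(bipy)₂]⁺: 2,2′-bipyridine is neutral; balancing the +1 overall charge requires Rh(I). Rh sits in group 9, so the d-electron count is 9 − 1 = 8. A 4d d⁸ ion has a large crystal-field splitting; square planar leaves the high-energy d_{x²−y²} orbital empty and maximises CFSE. → square planar.
For [Cd(OH)₄]²−: Each hydroxide is −1; balancing the −2 overall charge requires Cd(II). Cadmium is a group-12 element; Cd(II) is therefore d¹⁰. A d¹⁰ ion has no crystal-field stabilisation preference between square planar and tetrahedral, so four ligands adopt the sterically favoured tetrahedral geometry. → tetrahedral.

[Rh(bipy)₂]⁺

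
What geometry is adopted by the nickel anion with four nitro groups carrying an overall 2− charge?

Each nitro (N-bound nitrite) is −1; balancing the −2 overall charge requires Ni(II).
Nickel is a group-10 element; Ni(II) is therefore d⁸.
Coordination number: 4.
Nitro (N-bound nitrite) is a strong-field ligand (high in the spectrochemical series).
A 3d d⁸ ion with strong-field ligands gains enough CFSE to favour square planar over tetrahedral.

square planar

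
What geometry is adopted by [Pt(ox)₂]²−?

Summing ligand charges against the −2 overall charge gives an oxidation state of +2 for platinum.
Platinum is a group-10 element; Pt(II) is therefore d⁸.
Counting donor atoms: 2×oxalate (bidentate) → 4 donors. Coordination number = 4.
A 5d d⁸ ion has a large crystal-field splitting; square planar leaves the high-energy d_{x²−y²} orbital empty and maximises CFSE.

square planar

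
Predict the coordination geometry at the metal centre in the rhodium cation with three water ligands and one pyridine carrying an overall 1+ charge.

square planar

Summing ligand charges against the +1 overall charge gives an oxidation state of +1 for rhodium.
Rh sits in group 9, so the d-electron count is 9 − 1 = 8.
With 4 monodentate ligands the coordination number is 4.
A 4d d⁸ ion has a large crystal-field splitting; square planar leaves the high-energy d_{x²−y²} orbital empty and maximises CFSE.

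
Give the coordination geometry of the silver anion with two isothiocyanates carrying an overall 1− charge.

linear

Summing ligand charges against the −1 overall charge gives an oxidation state of +1 for silver.
Ag sits in group 11, so the d-electron count is 11 − 1 = 10.
With 2 monodentate ligands the coordination number is 2.
A d¹⁰ ion with only two ligands adopts a linear arrangement (sp hybridisation; no CFSE preference).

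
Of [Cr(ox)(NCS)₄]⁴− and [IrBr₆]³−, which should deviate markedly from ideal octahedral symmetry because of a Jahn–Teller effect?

[Cr(ox)(NCS)₄]⁴−

[Cr(ox)(NCS)₄]⁴−: Ligand charges: each oxalate is −2; each isothiocyanate is −1. With an overall charge of −4 the chromium centre must be in the +2 oxidation state. Group 6 minus oxidation state 2 gives a d⁴ configuration. Isothiocyanate and oxalate are weak-field ligands for a first-row metal, so the complex is high-spin. The t₂g³e_g¹ (high-spin) configuration has an unevenly filled e_g set; the Jahn–Teller theorem predicts a tetragonal distortion (typically axial elongation) to lift the degeneracy.
[IrBr₆]³−: Ligand charges: each bromide is −1. With an overall charge of −3 the iridium centre must be in the +3 oxidation state. Group 9 minus oxidation state 3 gives a d⁶ configuration. A 5d ion has a large Δₒ and is invariably low-spin. The d⁶ configuration leaves the e_g set evenly filled (or empty) — no strong Jahn–Teller driving force.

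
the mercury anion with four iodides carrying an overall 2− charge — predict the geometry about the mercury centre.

tetrahedral

Each iodide is −1; balancing the −2 overall charge requires Hg(II).
Mercury is a group-12 element; Hg(II) is therefore d¹⁰.
Coordination number: 4.
A d¹⁰ ion has no crystal-field stabilisation preference between square planar and tetrahedral, so four ligands adopt the sterically favoured tetrahedral geometry.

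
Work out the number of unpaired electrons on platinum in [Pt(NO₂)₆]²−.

Summing ligand charges against the −2 overall charge gives an oxidation state of +4 for platinum.
Pt sits in group 10, so the d-electron count is 10 − 4 = 6.
The spin state decides the count: a 5d ion has a large Δₒ and is invariably low-spin.
An octahedral low-spin d⁶ ion is t₂g⁶e_g⁰, giving 0 unpaired electrons.

0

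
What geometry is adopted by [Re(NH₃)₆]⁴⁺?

octahedral

Ammonia is neutral; balancing the +4 overall charge requires Re(IV).
Re sits in group 7, so the d-electron count is 7 − 4 = 3.
With 6 monodentate ligands the coordination number is 6.
Six donors around a single metal centre give an octahedral coordination sphere.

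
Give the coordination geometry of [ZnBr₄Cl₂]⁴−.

Summing ligand charges against the −4 overall charge gives an oxidation state of +2 for zinc.
Zn sits in group 12, so the d-electron count is 12 − 2 = 10.
Coordination number: 6.
Six donors around a single metal centre give an octahedral coordination sphere.

octahedral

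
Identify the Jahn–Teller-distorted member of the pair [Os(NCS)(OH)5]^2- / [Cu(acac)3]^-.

[Os(NCS)(OH)5]^2-: Each isothiocyanate is −1; each hydroxide is −1; balancing the −2 overall charge requires Os(IV). Os sits in group 8, so the d-electron count is 8 − 4 = 4. A 5d ion has a large Δₒ and is invariably low-spin. The d⁴ configuration leaves the e_g set evenly filled (or empty) — no strong Jahn–Teller driving force.
[Cu(acac)3]^-: Each acetylacetonate is −1; balancing the −1 overall charge requires Cu(II). Cu sits in group 11, so the d-electron count is 11 − 2 = 9. The t₂g⁶e_g³ configuration has an unevenly filled e_g set; the Jahn–Teller theorem predicts a tetragonal distortion (typically axial elongation) to lift the degeneracy.

[Cu(acac)3]^-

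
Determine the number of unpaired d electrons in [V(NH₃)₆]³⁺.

2 unpaired electrons

Ligand charges: ammonia is neutral. With an overall charge of +3 the vanadium centre must be in the +3 oxidation state.
Vanadium is a group-5 element; V(III) is therefore d².
In an octahedral field the d² configuration is t₂g²e_g⁰ (only one arrangement possible), giving 2 unpaired electrons.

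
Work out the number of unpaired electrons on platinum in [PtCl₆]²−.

0 unpaired electrons

Each chloride is −1; balancing the −2 overall charge requires Pt(IV).
Pt sits in group 10, so the d-electron count is 10 − 4 = 6.
The spin state decides the count: a 5d ion has a large Δₒ and is invariably low-spin.
An octahedral low-spin d⁶ ion is t₂g⁶e_g⁰, giving 0 unpaired electrons.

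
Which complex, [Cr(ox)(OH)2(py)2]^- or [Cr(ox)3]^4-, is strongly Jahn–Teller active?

[Cr(ox)3]^4-

[Cr(ox)(OH)2(py)2]^-: Summing ligand charges against the −1 overall charge gives an oxidation state of +3 for chromium. Chromium is a group-6 element; Cr(III) is therefore d³. The d³ configuration leaves the e_g set evenly filled (or empty) — no strong Jahn–Teller driving force.
[Cr(ox)3]^4-: Summing ligand charges against the −4 overall charge gives an oxidation state of +2 for chromium. Chromium is a group-6 element; Cr(II) is therefore d⁴. Oxalate is a weak-field ligand for a first-row metal, so the complex is high-spin. The t₂g³e_g¹ (high-spin) configuration has an unevenly filled e_g set; the Jahn–Teller theorem predicts a tetragonal distortion (typically axial elongation) to lift the degeneracy.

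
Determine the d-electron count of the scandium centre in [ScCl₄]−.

d0

Each chloride is −1; balancing the −1 overall charge requires Sc(III).
Sc sits in group 3, so the d-electron count is 3 − 3 = 0.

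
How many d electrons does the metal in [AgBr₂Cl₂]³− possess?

Each bromide is −1; each chloride is −1; balancing the −3 overall charge requires Ag(I).
Group 11 minus oxidation state 1 gives a d¹⁰ configuration.

d10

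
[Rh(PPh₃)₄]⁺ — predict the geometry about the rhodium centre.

Ligand charges: triphenylphosphine is neutral. With an overall charge of +1 the rhodium centre must be in the +1 oxidation state.
Group 9 minus oxidation state 1 gives a d⁸ configuration.
With 4 monodentate ligands the coordination number is 4.
A 4d d⁸ ion has a large crystal-field splitting; square planar leaves the high-energy d_{x²−y²} orbital empty and maximises CFSE.

square planar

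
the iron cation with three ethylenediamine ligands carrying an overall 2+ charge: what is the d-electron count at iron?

Summing ligand charges against the +2 overall charge gives an oxidation state of +2 for iron.
Group 8 minus oxidation state 2 gives a d⁶ configuration.

d⁶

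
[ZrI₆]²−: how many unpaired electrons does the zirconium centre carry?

0

Ligand charges: each iodide is −1. With an overall charge of −2 the zirconium centre must be in the +4 oxidation state.
Zirconium is a group-4 element; Zr(IV) is therefore d⁰.
In an octahedral field the d⁰ configuration is t₂g⁰e_g⁰, giving 0 unpaired electrons.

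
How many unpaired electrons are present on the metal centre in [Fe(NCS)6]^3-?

Ligand charges: each isothiocyanate is −1. With an overall charge of −3 the iron centre must be in the +3 oxidation state.
Fe sits in group 8, so the d-electron count is 8 − 3 = 5.
The spin state decides the count: Isothiocyanate is a weak-field ligand for a first-row metal, so the complex is high-spin.
An octahedral high-spin d⁵ ion is t₂g³e_g², giving 5 unpaired electrons.

5 unpaired electrons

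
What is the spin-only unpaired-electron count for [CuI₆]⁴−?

Ligand charges: each iodide is −1. With an overall charge of −4 the copper centre must be in the +2 oxidation state.
Copper is a group-11 element; Cu(II) is therefore d⁹.
In an octahedral field the d⁹ configuration is t₂g⁶e_g³ (only one arrangement possible), giving 1 unpaired electron.

1 unpaired electron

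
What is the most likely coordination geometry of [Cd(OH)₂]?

linear

Each hydroxide is −1; balancing the 0 overall charge requires Cd(II).
Cd sits in group 12, so the d-electron count is 12 − 2 = 10.
Coordination number: 2.
A d¹⁰ ion with only two ligands adopts a linear arrangement (sp hybridisation; no CFSE preference).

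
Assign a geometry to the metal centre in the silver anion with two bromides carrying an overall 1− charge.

Each bromide is −1; balancing the −1 overall charge requires Ag(I).
Silver is a group-11 element; Ag(I) is therefore d¹⁰.
With 2 monodentate ligands the coordination number is 2.
A d¹⁰ ion with only two ligands adopts a linear arrangement (sp hybridisation; no CFSE preference).

linear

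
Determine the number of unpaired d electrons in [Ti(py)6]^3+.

1 unpaired electron

Pyridine is neutral; balancing the +3 overall charge requires Ti(III).
Titanium is a group-4 element; Ti(III) is therefore d¹.
In an octahedral field the d¹ configuration is t₂g¹e_g⁰ (only one arrangement possible), giving 1 unpaired electron.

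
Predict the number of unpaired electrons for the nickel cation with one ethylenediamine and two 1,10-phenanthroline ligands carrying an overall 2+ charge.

Ethylenediamine is neutral; 1,10-phenanthroline is neutral; balancing the +2 overall charge requires Ni(II).
Ni sits in group 10, so the d-electron count is 10 − 2 = 8.
Counting donor atoms: 1×ethylenediamine (bidentate) → 2 donors; 2×1,10-phenanthroline (bidentate) → 4 donors. Coordination number = 6.
In an octahedral field the d⁸ configuration is t₂g⁶e_g² (only one arrangement possible), giving 2 unpaired electrons.

2 unpaired electrons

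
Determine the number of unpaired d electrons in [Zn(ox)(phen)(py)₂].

Summing ligand charges against the 0 overall charge gives an oxidation state of +2 for zinc.
Group 12 minus oxidation state 2 gives a d¹⁰ configuration.
Counting donor atoms: 1×oxalate (bidentate) → 2 donors; 1×1,10-phenanthroline (bidentate) → 2 donors; 2×pyridine (monodentate) → 2 donors. Coordination number = 6.
In an octahedral field the d¹⁰ configuration is t₂g⁶e_g⁴, giving 0 unpaired electrons.

0 unpaired electrons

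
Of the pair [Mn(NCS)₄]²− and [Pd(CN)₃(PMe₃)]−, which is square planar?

[Pd(CN)₃(PMe₃)]−

For [Mn(NCS)₄]²−: Summing ligand charges against the −2 overall charge gives an oxidation state of +2 for manganese. Group 7 minus oxidation state 2 gives a d⁵ configuration. A high-spin d⁵ ion has zero CFSE in either geometry, so four ligands adopt the sterically favoured tetrahedral geometry. → tetrahedral.
For [Pd(CN)₃(PMe₃)]−: Summing ligand charges against the −1 overall charge gives an oxidation state of +2 for palladium. Palladium is a group-10 element; Pd(II) is therefore d⁸. A 4d d⁸ ion has a large crystal-field splitting; square planar leaves the high-energy d_{x²−y²} orbital empty and maximises CFSE. → square planar.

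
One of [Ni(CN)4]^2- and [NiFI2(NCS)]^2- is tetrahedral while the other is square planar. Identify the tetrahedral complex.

[NiFI2(NCS)]^2-

For [Ni(CN)4]^2-: Each cyanide is −1; balancing the −2 overall charge requires Ni(II). Ni sits in group 10, so the d-electron count is 10 − 2 = 8. Cyanide is a strong-field ligand (high in the spectrochemical series). A 3d d⁸ ion with strong-field ligands gains enough CFSE to favour square planar over tetrahedral. → square planar.
For [NiFI2(NCS)]^2-: Ligand charges: each fluoride is −1; each iodide is −1; each isothiocyanate is −1. With an overall charge of −2 the nickel centre must be in the +2 oxidation state. Ni sits in group 10, so the d-electron count is 10 − 2 = 8. Fluoride, iodide, and isothiocyanate are weak-field ligands. With weak-field ligands the CFSE gain from square planar is small, so a 3d d⁸ ion takes the sterically preferred tetrahedral geometry. → tetrahedral.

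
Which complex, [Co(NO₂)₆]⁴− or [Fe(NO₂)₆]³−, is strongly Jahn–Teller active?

[Co(NO₂)₆]⁴−: Ligand charges: each nitro (N-bound nitrite) is −1. With an overall charge of −4 the cobalt centre must be in the +2 oxidation state. Group 9 minus oxidation state 2 gives a d⁷ configuration. Nitro (N-bound nitrite) is a strong-field ligand (high in the spectrochemical series) for a first-row metal, so the complex is low-spin. The t₂g⁶e_g¹ (low-spin) configuration has an unevenly filled e_g set; the Jahn–Teller theorem predicts a tetragonal distortion (typically axial elongation) to lift the degeneracy.
[Fe(NO₂)₆]³−: Summing ligand charges against the −3 overall charge gives an oxidation state of +3 for iron. Fe sits in group 8, so the d-electron count is 8 − 3 = 5. Nitro (N-bound nitrite) is a strong-field ligand (high in the spectrochemical series) for a first-row metal, so the complex is low-spin. The d⁵ configuration leaves the e_g set evenly filled (or empty) — no strong Jahn–Teller driving force.

[Co(NO₂)₆]⁴−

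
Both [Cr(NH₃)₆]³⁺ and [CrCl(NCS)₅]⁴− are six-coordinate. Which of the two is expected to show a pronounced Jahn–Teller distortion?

[CrCl(NCS)₅]⁴−

[Cr(NH₃)₆]³⁺: Ligand charges: ammonia is neutral. With an overall charge of +3 the chromium centre must be in the +3 oxidation state. Group 6 minus oxidation state 3 gives a d³ configuration. The d³ configuration leaves the e_g set evenly filled (or empty) — no strong Jahn–Teller driving force.
[CrCl(NCS)₅]⁴−: Each chloride is −1; each isothiocyanate is −1; balancing the −4 overall charge requires Cr(II). Chromium is a group-6 element; Cr(II) is therefore d⁴. Chloride and isothiocyanate are weak-field ligands for a first-row metal, so the complex is high-spin. The t₂g³e_g¹ (high-spin) configuration has an unevenly filled e_g set; the Jahn–Teller theorem predicts a tetragonal distortion (typically axial elongation) to lift the degeneracy.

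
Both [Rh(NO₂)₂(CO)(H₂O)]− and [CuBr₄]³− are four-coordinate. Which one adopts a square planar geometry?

For [Rh(NO₂)₂(CO)(H₂O)]−: Each nitro (N-bound nitrite) is −1; carbonyl is neutral; water is neutral; balancing the −1 overall charge requires Rh(I). Rh sits in group 9, so the d-electron count is 9 − 1 = 8. A 4d d⁸ ion has a large crystal-field splitting; square planar leaves the high-energy d_{x²−y²} orbital empty and maximises CFSE. → square planar.
For [CuBr₄]³−: Ligand charges: each bromide is −1. With an overall charge of −3 the copper centre must be in the +1 oxidation state. Cu sits in group 11, so the d-electron count is 11 − 1 = 10. A d¹⁰ ion has no crystal-field stabilisation preference between square planar and tetrahedral, so four ligands adopt the sterically favoured tetrahedral geometry. → tetrahedral.

[Rh(NO₂)₂(CO)(H₂O)]−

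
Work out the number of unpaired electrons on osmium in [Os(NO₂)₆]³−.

Ligand charges: each nitro (N-bound nitrite) is −1. With an overall charge of −3 the osmium centre must be in the +3 oxidation state.
Os sits in group 8, so the d-electron count is 8 − 3 = 5.
The spin state decides the count: a 5d ion has a large Δₒ and is invariably low-spin.
An octahedral low-spin d⁵ ion is t₂g⁵e_g⁰, giving 1 unpaired electron.

1 unpaired electron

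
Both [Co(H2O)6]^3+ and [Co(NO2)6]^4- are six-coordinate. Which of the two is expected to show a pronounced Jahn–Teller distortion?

[Co(H2O)6]^3+: Water is neutral; balancing the +3 overall charge requires Co(III). Cobalt is a group-9 element; Co(III) is therefore d⁶. Co(III) has an exceptionally large octahedral splitting and is low-spin with essentially every ligand except fluoride. The d⁶ configuration leaves the e_g set evenly filled (or empty) — no strong Jahn–Teller driving force.
[Co(NO2)6]^4-: Each nitro (N-bound nitrite) is −1; balancing the −4 overall charge requires Co(II). Group 9 minus oxidation state 2 gives a d⁷ configuration. Nitro (N-bound nitrite) is a strong-field ligand (high in the spectrochemical series) for a first-row metal, so the complex is low-spin. The t₂g⁶e_g¹ (low-spin) configuration has an unevenly filled e_g set; the Jahn–Teller theorem predicts a tetragonal distortion (typically axial elongation) to lift the degeneracy.

[Co(NO2)6]^4-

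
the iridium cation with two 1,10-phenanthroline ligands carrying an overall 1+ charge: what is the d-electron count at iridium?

d⁸

Ligand charges: 1,10-phenanthroline is neutral. With an overall charge of +1 the iridium centre must be in the +1 oxidation state.
Iridium is a group-9 element; Ir(I) is therefore d⁸.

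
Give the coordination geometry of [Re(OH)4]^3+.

tetrahedral

Ligand charges: each hydroxide is −1. With an overall charge of +3 the rhenium centre must be in the +7 oxidation state.
Group 7 minus oxidation state 7 gives a d⁰ configuration.
Coordination number: 4.
A d⁰ ion has no crystal-field stabilisation preference between square planar and tetrahedral, so four ligands adopt the sterically favoured tetrahedral geometry.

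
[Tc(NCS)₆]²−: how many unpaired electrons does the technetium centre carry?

Summing ligand charges against the −2 overall charge gives an oxidation state of +4 for technetium.
Technetium is a group-7 element; Tc(IV) is therefore d³.
In an octahedral field the d³ configuration is t₂g³e_g⁰ (only one arrangement possible), giving 3 unpaired electrons.

3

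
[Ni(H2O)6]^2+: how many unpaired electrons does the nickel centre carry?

2 unpaired electrons

Water is neutral; balancing the +2 overall charge requires Ni(II).
Nickel is a group-10 element; Ni(II) is therefore d⁸.
In an octahedral field the d⁸ configuration is t₂g⁶e_g² (only one arrangement possible), giving 2 unpaired electrons.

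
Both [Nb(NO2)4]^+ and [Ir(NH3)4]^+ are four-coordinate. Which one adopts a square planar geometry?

For [Nb(NO2)4]^+: Ligand charges: each nitro (N-bound nitrite) is −1. With an overall charge of +1 the niobium centre must be in the +5 oxidation state. Nb sits in group 5, so the d-electron count is 5 − 5 = 0. A d⁰ ion has no crystal-field stabilisation preference between square planar and tetrahedral, so four ligands adopt the sterically favoured tetrahedral geometry. → tetrahedral.
For [Ir(NH3)4]^+: Ammonia is neutral; balancing the +1 overall charge requires Ir(I). Iridium is a group-9 element; Ir(I) is therefore d⁸. A 5d d⁸ ion has a large crystal-field splitting; square planar leaves the high-energy d_{x²−y²} orbital empty and maximises CFSE. → square planar.

[Ir(NH3)4]^+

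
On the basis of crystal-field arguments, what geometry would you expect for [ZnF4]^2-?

tetrahedral

Each fluoride is −1; balancing the −2 overall charge requires Zn(II).
Zinc is a group-12 element; Zn(II) is therefore d¹⁰.
With 4 monodentate ligands the coordination number is 4.
A d¹⁰ ion has no crystal-field stabilisation preference between square planar and tetrahedral, so four ligands adopt the sterically favoured tetrahedral geometry.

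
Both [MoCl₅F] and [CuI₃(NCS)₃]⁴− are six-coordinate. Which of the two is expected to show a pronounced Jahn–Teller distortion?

[CuI₃(NCS)₃]⁴−

[MoCl₅F]: Each chloride is −1; each fluoride is −1; balancing the 0 overall charge requires Mo(VI). Molybdenum is a group-6 element; Mo(VI) is therefore d⁰. The d⁰ configuration leaves the e_g set evenly filled (or empty) — no strong Jahn–Teller driving force.
[CuI₃(NCS)₃]⁴−: Ligand charges: each iodide is −1; each isothiocyanate is −1. With an overall charge of −4 the copper centre must be in the +2 oxidation state. Cu sits in group 11, so the d-electron count is 11 − 2 = 9. The t₂g⁶e_g³ configuration has an unevenly filled e_g set; the Jahn–Teller theorem predicts a tetragonal distortion (typically axial elongation) to lift the degeneracy.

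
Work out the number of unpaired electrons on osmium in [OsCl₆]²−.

Ligand charges: each chloride is −1. With an overall charge of −2 the osmium centre must be in the +4 oxidation state.
Os sits in group 8, so the d-electron count is 8 − 4 = 4.
The spin state decides the count: a 5d ion has a large Δₒ and is invariably low-spin.
An octahedral low-spin d⁴ ion is t₂g⁴e_g⁰, giving 2 unpaired electrons.

2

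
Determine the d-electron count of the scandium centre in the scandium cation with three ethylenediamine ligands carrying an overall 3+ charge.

Ethylenediamine is neutral; balancing the +3 overall charge requires Sc(III).
Scandium is a group-3 element; Sc(III) is therefore d⁰.

d⁰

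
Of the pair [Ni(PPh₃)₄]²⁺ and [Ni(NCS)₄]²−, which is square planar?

[Ni(PPh₃)₄]²⁺

For [Ni(PPh₃)₄]²⁺: Triphenylphosphine is neutral; balancing the +2 overall charge requires Ni(II). Ni sits in group 10, so the d-electron count is 10 − 2 = 8. Triphenylphosphine is a strong-field ligand (high in the spectrochemical series). A 3d d⁸ ion with strong-field ligands gains enough CFSE to favour square planar over tetrahedral. → square planar.
For [Ni(NCS)₄]²−: Summing ligand charges against the −2 overall charge gives an oxidation state of +2 for nickel. Ni sits in group 10, so the d-electron count is 10 − 2 = 8. Isothiocyanate is a weak-field ligand. With weak-field ligands the CFSE gain from square planar is small, so a 3d d⁸ ion takes the sterically preferred tetrahedral geometry. → tetrahedral.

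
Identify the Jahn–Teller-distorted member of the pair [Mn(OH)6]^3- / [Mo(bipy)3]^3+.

[Mn(OH)6]^3-: Each hydroxide is −1; balancing the −3 overall charge requires Mn(III). Manganese is a group-7 element; Mn(III) is therefore d⁴. Hydroxide is a weak-field ligand for a first-row metal, so the complex is high-spin. The t₂g³e_g¹ (high-spin) configuration has an unevenly filled e_g set; the Jahn–Teller theorem predicts a tetragonal distortion (typically axial elongation) to lift the degeneracy.
[Mo(bipy)3]^3+: 2,2′-bipyridine is neutral; balancing the +3 overall charge requires Mo(III). Group 6 minus oxidation state 3 gives a d³ configuration. The d³ configuration leaves the e_g set evenly filled (or empty) — no strong Jahn–Teller driving force.

[Mn(OH)6]^3-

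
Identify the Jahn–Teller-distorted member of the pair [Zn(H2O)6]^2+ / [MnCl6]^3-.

[MnCl6]^3-

[Zn(H2O)6]^2+: Summing ligand charges against the +2 overall charge gives an oxidation state of +2 for zinc. Group 12 minus oxidation state 2 gives a d¹⁰ configuration. The d¹⁰ configuration leaves the e_g set evenly filled (or empty) — no strong Jahn–Teller driving force.
[MnCl6]^3-: Summing ligand charges against the −3 overall charge gives an oxidation state of +3 for manganese. Group 7 minus oxidation state 3 gives a d⁴ configuration. Chloride is a weak-field ligand for a first-row metal, so the complex is high-spin. The t₂g³e_g¹ (high-spin) configuration has an unevenly filled e_g set; the Jahn–Teller theorem predicts a tetragonal distortion (typically axial elongation) to lift the degeneracy.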